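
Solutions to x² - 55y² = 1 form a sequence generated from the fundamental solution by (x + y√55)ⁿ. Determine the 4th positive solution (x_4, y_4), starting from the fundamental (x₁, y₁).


Step 1: Find the fundamental solution (x₁, y₁) of x² - 55y² = 1.
  Expand √55 as a continued fraction. a₀ = ⌊√55⌋ = 7; iterate m_{k+1} = d_k·a_k − m_k, d_{k+1} = (55 − m_{k+1}²)/d_k, a_{k+1} = ⌊(a₀ + m_{k+1})/d_{k+1}⌋ (starting m₀ = 0, d₀ = 1), with convergents p_k = a_k·p_{k-1} + p_{k-2}, q_k = a_k·q_{k-1} + q_{k-2} (p₋₁ = 1, q₋₁ = 0):
  k = 0: a₀ = 7; p₀/q₀ = 7/1; p₀² − 55·q₀² = 49 − 55 = -6.
  k = 1: m = 7, d = 6, a = ⌊(7 + 7)/6⌋ = 2; p/q = (2·7 + 1)/(2·1 + 0) = 15/2; p² − 55·q² = 225 − 220 = 5.
  k = 2: m = 5, d = 5, a = ⌊(7 + 5)/5⌋ = 2; p/q = (2·15 + 7)/(2·2 + 1) = 37/5; p² − 55·q² = 1369 − 1375 = -6.
  k = 3: m = 5, d = 6, a = ⌊(7 + 5)/6⌋ = 2; p/q = (2·37 + 15)/(2·5 + 2) = 89/12; p² − 55·q² = 7921 − 7920 = 1.
  The first convergent with p² − 55·q² = 1 gives the fundamental solution (x₁, y₁) = (89, 12).
Step 2: Apply the recurrence (x_{n+1}, y_{n+1}) = (x₁x_n + 55y₁y_n, x₁y_n + y₁x_n) repeatedly.
  From (x_1, y_1) = (89, 12): x_2 = 89·89 + 55·12·12 = 15841; y_2 = 89·12 + 12·89 = 2136.
  From (x_2, y_2) = (15841, 2136): x_3 = 89·15841 + 55·12·2136 = 2819609; y_3 = 89·2136 + 12·15841 = 380196.
  From (x_3, y_3) = (2819609, 380196): x_4 = 89·2819609 + 55·12·380196 = 501874561; y_4 = 89·380196 + 12·2819609 = 67672752.
Step 3: Verify x_4² - 55·y_4² = 251878074978942721 - 251878074978942720 = 1 (should be 1). ✓

(x_1, y_1) = (89, 12); (x_4, y_4) = (501874561, 67672752).


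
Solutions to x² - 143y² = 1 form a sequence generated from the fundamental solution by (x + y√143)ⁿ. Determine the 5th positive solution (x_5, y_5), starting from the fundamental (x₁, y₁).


Step 1: Find the fundamental solution (x₁, y₁) of x² - 143y² = 1.
  Expand √143 as a continued fraction. a₀ = ⌊√143⌋ = 11; iterate m_{k+1} = d_k·a_k − m_k, d_{k+1} = (143 − m_{k+1}²)/d_k, a_{k+1} = ⌊(a₀ + m_{k+1})/d_{k+1}⌋ (starting m₀ = 0, d₀ = 1), with convergents p_k = a_k·p_{k-1} + p_{k-2}, q_k = a_k·q_{k-1} + q_{k-2} (p₋₁ = 1, q₋₁ = 0):
  k = 0: a₀ = 11; p₀/q₀ = 11/1; p₀² − 143·q₀² = 121 − 143 = -22.
  k = 1: m = 11, d = 22, a = ⌊(11 + 11)/22⌋ = 1; p/q = (1·11 + 1)/(1·1 + 0) = 12/1; p² − 143·q² = 144 − 143 = 1.
  The first convergent with p² − 143·q² = 1 gives the fundamental solution (x₁, y₁) = (12, 1).
Step 2: Apply the recurrence (x_{n+1}, y_{n+1}) = (x₁x_n + 143y₁y_n, x₁y_n + y₁x_n) repeatedly.
  From (x_1, y_1) = (12, 1): x_2 = 12·12 + 143·1·1 = 287; y_2 = 12·1 + 1·12 = 24.
  From (x_2, y_2) = (287, 24): x_3 = 12·287 + 143·1·24 = 6876; y_3 = 12·24 + 1·287 = 575.
  From (x_3, y_3) = (6876, 575): x_4 = 12·6876 + 143·1·575 = 164737; y_4 = 12·575 + 1·6876 = 13776.
  From (x_4, y_4) = (164737, 13776): x_5 = 12·164737 + 143·1·13776 = 3946812; y_5 = 12·13776 + 1·164737 = 330049.
Step 3: Verify x_5² - 143·y_5² = 15577324963344 - 15577324963343 = 1 (should be 1). ✓

(x_1, y_1) = (12, 1); (x_5, y_5) = (3946812, 330049).


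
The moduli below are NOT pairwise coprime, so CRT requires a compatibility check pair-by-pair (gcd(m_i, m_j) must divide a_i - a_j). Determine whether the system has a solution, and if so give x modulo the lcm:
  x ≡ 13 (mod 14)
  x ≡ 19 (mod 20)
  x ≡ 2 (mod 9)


Moduli 14, 20, 9 are not pairwise coprime, so CRT works modulo lcm(m_i) when all pairwise compatibility conditions hold.
Pairwise compatibility: gcd(m_i, m_j) must divide a_i - a_j for every pair.
Merge one congruence at a time:
  Start: x ≡ 13 (mod 14).
  Combine with x ≡ 19 (mod 20): gcd(14, 20) = 2; 19 - 13 = 6, which IS divisible by 2, so compatible.
    Write x = 13 + 14·t and substitute into x ≡ 19 (mod 20): 14·t ≡ 19 − 13 = 6 (mod 20).
    Divide the congruence (and modulus) by g = 2: 7·t ≡ 3 (mod 10).
    The inverse of 7 mod 10 is 3 (since 7·3 = 21 = 2·10 + 1), so t ≡ 3·3 = 9 ≡ 9 (mod 10).
    Then x = 13 + 14·9 = 139, valid modulo lcm(14, 20) = 140: x ≡ 139 (mod 140).
  Combine with x ≡ 2 (mod 9): gcd(140, 9) = 1; 2 - 139 = -137, which IS divisible by 1, so compatible.
    Write x = 139 + 140·t and substitute into x ≡ 2 (mod 9): 140·t ≡ 2 − 139 = -137 (mod 9).
    Reduce coefficients mod 9: 5·t ≡ 7 (mod 9).
    The inverse of 5 mod 9 is 2 (since 5·2 = 10 = 1·9 + 1), so t ≡ 2·7 = 14 ≡ 5 (mod 9).
    Then x = 139 + 140·5 = 839, valid modulo lcm(140, 9) = 1260: x ≡ 839 (mod 1260).
Verify: 839 mod 14 = 13, 839 mod 20 = 19, 839 mod 9 = 2.

x ≡ 839 (mod 1260).


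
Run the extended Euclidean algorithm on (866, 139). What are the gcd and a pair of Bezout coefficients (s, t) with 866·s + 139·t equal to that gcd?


Euclidean algorithm on (866, 139) — divide until remainder is 0:
  866 = 6 · 139 + 32
  139 = 4 · 32 + 11
  32 = 2 · 11 + 10
  11 = 1 · 10 + 1
  10 = 10 · 1 + 0
gcd(866, 139) = 1.
Track Bezout coefficients alongside the remainders: start with r₀ = 866 = a·1 + b·0 (s = 1, t = 0) and r₁ = 139 = a·0 + b·1 (s = 0, t = 1); each new remainder r_{k+1} = r_{k-1} − q_k·r_k inherits s_{k+1} = s_{k-1} − q_k·s_k, t_{k+1} = t_{k-1} − q_k·t_k, so r_k = a·s_k + b·t_k at every step:
  q = 6: r = 32, s = 1 − 6·0 = 1, t = 0 − 6·1 = -6  (check: 866·1 + 139·(-6) = 32)
  q = 4: r = 11, s = 0 − 4·1 = -4, t = 1 − 4·(-6) = 25  (check: 866·(-4) + 139·25 = 11)
  q = 2: r = 10, s = 1 − 2·(-4) = 9, t = -6 − 2·25 = -56  (check: 866·9 + 139·(-56) = 10)
  q = 1: r = 1, s = -4 − 1·9 = -13, t = 25 − 1·(-56) = 81  (check: 866·(-13) + 139·81 = 1)
The row with r = 1 (the gcd) gives the Bezout coefficients s = -13, t = 81.
Result: 866 · (-13) + 139 · (81) = 1.

gcd(866, 139) = 1; s = -13, t = 81 (check: 866·(-13) + 139·81 = 1).


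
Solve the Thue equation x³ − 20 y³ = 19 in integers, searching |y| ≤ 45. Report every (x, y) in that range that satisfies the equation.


The equation is x³ - 20y³ = 19. For fixed y, x³ = 20·y³ + 19, so a solution requires the RHS to be a perfect cube.
Strategy: iterate y from -45 to 45, compute RHS = 20·y³ + 19, and check whether it is a (positive or negative) perfect cube.
Check small values of y:
  y = 0: RHS = 19 is not a perfect cube.
  y = 1: RHS = 39 is not a perfect cube.
  y = -1: RHS = -1 = (-1)³ ⇒ x = -1 works.
  y = 2: RHS = 179 is not a perfect cube.
  y = -2: RHS = -141 is not a perfect cube.
  y = 3: RHS = 559 is not a perfect cube.
  y = -3: RHS = -521 is not a perfect cube.
Continuing the search up to |y| = 45 finds no further solutions beyond those listed.
Collected solutions: (-1, -1).

Solutions (with |y| ≤ 45): (-1, -1).


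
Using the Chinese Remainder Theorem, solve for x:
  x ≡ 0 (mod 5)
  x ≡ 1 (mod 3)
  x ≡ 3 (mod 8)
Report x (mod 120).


Moduli 5, 3, 8 are pairwise coprime; by CRT there is a unique solution modulo M = 5 · 3 · 8 = 120.
Solve pairwise, accumulating the modulus:
  Start with x ≡ 0 (mod 5).
  Combine with x ≡ 1 (mod 3): since gcd(5, 3) = 1, we get a unique residue mod 15.
    Write x = 0 + 5·t and substitute into x ≡ 1 (mod 3): 5·t ≡ 1 − 0 = 1 (mod 3).
    Reduce coefficients mod 3: 2·t ≡ 1 (mod 3).
    The inverse of 2 mod 3 is 2 (since 2·2 = 4 = 1·3 + 1), so t ≡ 2·1 = 2 ≡ 2 (mod 3).
    Then x = 0 + 5·2 = 10, valid modulo lcm(5, 3) = 15: x ≡ 10 (mod 15).
  Combine with x ≡ 3 (mod 8): since gcd(15, 8) = 1, we get a unique residue mod 120.
    Write x = 10 + 15·t and substitute into x ≡ 3 (mod 8): 15·t ≡ 3 − 10 = -7 (mod 8).
    Reduce coefficients mod 8: 7·t ≡ 1 (mod 8).
    The inverse of 7 mod 8 is 7 (since 7·7 = 49 = 6·8 + 1), so t ≡ 7·1 = 7 ≡ 7 (mod 8).
    Then x = 10 + 15·7 = 115, valid modulo lcm(15, 8) = 120: x ≡ 115 (mod 120).
Verify: 115 mod 5 = 0 ✓, 115 mod 3 = 1 ✓, 115 mod 8 = 3 ✓.

x ≡ 115 (mod 120).


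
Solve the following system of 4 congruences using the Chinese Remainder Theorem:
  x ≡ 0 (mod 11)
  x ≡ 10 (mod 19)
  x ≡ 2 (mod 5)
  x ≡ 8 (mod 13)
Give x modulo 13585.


Product of moduli M = 11 · 19 · 5 · 13 = 13585.
Merge one congruence at a time:
  Start: x ≡ 0 (mod 11).
  Combine with x ≡ 10 (mod 19); new modulus lcm = 209.
    Write x = 0 + 11·t and substitute into x ≡ 10 (mod 19): 11·t ≡ 10 − 0 = 10 (mod 19).
    The inverse of 11 mod 19 is 7 (since 11·7 = 77 = 4·19 + 1), so t ≡ 7·10 = 70 ≡ 13 (mod 19).
    Then x = 0 + 11·13 = 143, valid modulo lcm(11, 19) = 209: x ≡ 143 (mod 209).
  Combine with x ≡ 2 (mod 5); new modulus lcm = 1045.
    Write x = 143 + 209·t and substitute into x ≡ 2 (mod 5): 209·t ≡ 2 − 143 = -141 (mod 5).
    Reduce coefficients mod 5: 4·t ≡ 4 (mod 5).
    The inverse of 4 mod 5 is 4 (since 4·4 = 16 = 3·5 + 1), so t ≡ 4·4 = 16 ≡ 1 (mod 5).
    Then x = 143 + 209·1 = 352, valid modulo lcm(209, 5) = 1045: x ≡ 352 (mod 1045).
  Combine with x ≡ 8 (mod 13); new modulus lcm = 13585.
    Write x = 352 + 1045·t and substitute into x ≡ 8 (mod 13): 1045·t ≡ 8 − 352 = -344 (mod 13).
    Reduce coefficients mod 13: 5·t ≡ 7 (mod 13).
    The inverse of 5 mod 13 is 8 (since 5·8 = 40 = 3·13 + 1), so t ≡ 8·7 = 56 ≡ 4 (mod 13).
    Then x = 352 + 1045·4 = 4532, valid modulo lcm(1045, 13) = 13585: x ≡ 4532 (mod 13585).
Verify against each original: 4532 mod 11 = 0, 4532 mod 19 = 10, 4532 mod 5 = 2, 4532 mod 13 = 8.

x ≡ 4532 (mod 13585).


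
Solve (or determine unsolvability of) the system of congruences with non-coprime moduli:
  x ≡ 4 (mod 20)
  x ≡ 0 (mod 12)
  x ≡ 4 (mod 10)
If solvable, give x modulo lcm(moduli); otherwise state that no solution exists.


Moduli 20, 12, 10 are not pairwise coprime, so CRT works modulo lcm(m_i) when all pairwise compatibility conditions hold.
Pairwise compatibility: gcd(m_i, m_j) must divide a_i - a_j for every pair.
Merge one congruence at a time:
  Start: x ≡ 4 (mod 20).
  Combine with x ≡ 0 (mod 12): gcd(20, 12) = 4; 0 - 4 = -4, which IS divisible by 4, so compatible.
    Write x = 4 + 20·t and substitute into x ≡ 0 (mod 12): 20·t ≡ 0 − 4 = -4 (mod 12).
    Divide the congruence (and modulus) by g = 4: 5·t ≡ -1 (mod 3).
    Reduce coefficients mod 3: 2·t ≡ 2 (mod 3).
    The inverse of 2 mod 3 is 2 (since 2·2 = 4 = 1·3 + 1), so t ≡ 2·2 = 4 ≡ 1 (mod 3).
    Then x = 4 + 20·1 = 24, valid modulo lcm(20, 12) = 60: x ≡ 24 (mod 60).
  Combine with x ≡ 4 (mod 10): gcd(60, 10) = 10; 4 - 24 = -20, which IS divisible by 10, so compatible.
    Write x = 24 + 60·t and substitute into x ≡ 4 (mod 10): 60·t ≡ 4 − 24 = -20 (mod 10).
    Divide the congruence (and modulus) by g = 10: 6·t ≡ -2 (mod 1).
    Modulo 1 every t works; take t = 0.
    Then x = 24 + 60·0 = 24, valid modulo lcm(60, 10) = 60: x ≡ 24 (mod 60).
Verify: 24 mod 20 = 4, 24 mod 12 = 0, 24 mod 10 = 4.

x ≡ 24 (mod 60).


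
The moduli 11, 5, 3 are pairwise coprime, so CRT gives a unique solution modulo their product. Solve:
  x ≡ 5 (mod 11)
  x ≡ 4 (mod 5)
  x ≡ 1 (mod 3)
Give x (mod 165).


Moduli 11, 5, 3 are pairwise coprime; by CRT there is a unique solution modulo M = 11 · 5 · 3 = 165.
Solve pairwise, accumulating the modulus:
  Start with x ≡ 5 (mod 11).
  Combine with x ≡ 4 (mod 5): since gcd(11, 5) = 1, we get a unique residue mod 55.
    Write x = 5 + 11·t and substitute into x ≡ 4 (mod 5): 11·t ≡ 4 − 5 = -1 (mod 5).
    Reduce coefficients mod 5: 1·t ≡ 4 (mod 5).
    So t ≡ 4 (mod 5).
    Then x = 5 + 11·4 = 49, valid modulo lcm(11, 5) = 55: x ≡ 49 (mod 55).
  Combine with x ≡ 1 (mod 3): since gcd(55, 3) = 1, we get a unique residue mod 165.
    Write x = 49 + 55·t and substitute into x ≡ 1 (mod 3): 55·t ≡ 1 − 49 = -48 (mod 3).
    Reduce coefficients mod 3: 1·t ≡ 0 (mod 3).
    So t ≡ 0 (mod 3).
    Then x = 49 + 55·0 = 49, valid modulo lcm(55, 3) = 165: x ≡ 49 (mod 165).
Verify: 49 mod 11 = 5 ✓, 49 mod 5 = 4 ✓, 49 mod 3 = 1 ✓.

x ≡ 49 (mod 165).


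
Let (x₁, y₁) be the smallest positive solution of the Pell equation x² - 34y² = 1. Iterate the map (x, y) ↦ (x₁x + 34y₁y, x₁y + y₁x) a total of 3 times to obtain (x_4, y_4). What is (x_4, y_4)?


Step 1: Find the fundamental solution (x₁, y₁) of x² - 34y² = 1.
  Expand √34 as a continued fraction. a₀ = ⌊√34⌋ = 5; iterate m_{k+1} = d_k·a_k − m_k, d_{k+1} = (34 − m_{k+1}²)/d_k, a_{k+1} = ⌊(a₀ + m_{k+1})/d_{k+1}⌋ (starting m₀ = 0, d₀ = 1), with convergents p_k = a_k·p_{k-1} + p_{k-2}, q_k = a_k·q_{k-1} + q_{k-2} (p₋₁ = 1, q₋₁ = 0):
  k = 0: a₀ = 5; p₀/q₀ = 5/1; p₀² − 34·q₀² = 25 − 34 = -9.
  k = 1: m = 5, d = 9, a = ⌊(5 + 5)/9⌋ = 1; p/q = (1·5 + 1)/(1·1 + 0) = 6/1; p² − 34·q² = 36 − 34 = 2.
  k = 2: m = 4, d = 2, a = ⌊(5 + 4)/2⌋ = 4; p/q = (4·6 + 5)/(4·1 + 1) = 29/5; p² − 34·q² = 841 − 850 = -9.
  k = 3: m = 4, d = 9, a = ⌊(5 + 4)/9⌋ = 1; p/q = (1·29 + 6)/(1·5 + 1) = 35/6; p² − 34·q² = 1225 − 1224 = 1.
  The first convergent with p² − 34·q² = 1 gives the fundamental solution (x₁, y₁) = (35, 6).
Step 2: Apply the recurrence (x_{n+1}, y_{n+1}) = (x₁x_n + 34y₁y_n, x₁y_n + y₁x_n) repeatedly.
  From (x_1, y_1) = (35, 6): x_2 = 35·35 + 34·6·6 = 2449; y_2 = 35·6 + 6·35 = 420.
  From (x_2, y_2) = (2449, 420): x_3 = 35·2449 + 34·6·420 = 171395; y_3 = 35·420 + 6·2449 = 29394.
  From (x_3, y_3) = (171395, 29394): x_4 = 35·171395 + 34·6·29394 = 11995201; y_4 = 35·29394 + 6·171395 = 2057160.
Step 3: Verify x_4² - 34·y_4² = 143884847030401 - 143884847030400 = 1 (should be 1). ✓

(x_1, y_1) = (35, 6); (x_4, y_4) = (11995201, 2057160).


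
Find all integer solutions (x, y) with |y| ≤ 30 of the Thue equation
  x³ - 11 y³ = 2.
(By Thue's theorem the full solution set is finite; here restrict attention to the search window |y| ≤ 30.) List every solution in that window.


The equation is x³ - 11y³ = 2. For fixed y, x³ = 11·y³ + 2, so a solution requires the RHS to be a perfect cube.
Strategy: iterate y from -30 to 30, compute RHS = 11·y³ + 2, and check whether it is a (positive or negative) perfect cube.
Check small values of y:
  y = 0: RHS = 2 is not a perfect cube.
  y = 1: RHS = 13 is not a perfect cube.
  y = -1: RHS = -9 is not a perfect cube.
  y = 2: RHS = 90 is not a perfect cube.
  y = -2: RHS = -86 is not a perfect cube.
  y = 3: RHS = 299 is not a perfect cube.
  y = -3: RHS = -295 is not a perfect cube.
Continuing the search up to |y| = 30 finds no solutions either.
No (x, y) in the scanned range satisfies the equation.

No integer solutions with |y| ≤ 30.


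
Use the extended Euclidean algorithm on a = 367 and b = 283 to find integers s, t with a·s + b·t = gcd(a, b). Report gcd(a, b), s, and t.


Euclidean algorithm on (367, 283) — divide until remainder is 0:
  367 = 1 · 283 + 84
  283 = 3 · 84 + 31
  84 = 2 · 31 + 22
  31 = 1 · 22 + 9
  22 = 2 · 9 + 4
  9 = 2 · 4 + 1
  4 = 4 · 1 + 0
gcd(367, 283) = 1.
Track Bezout coefficients alongside the remainders: start with r₀ = 367 = a·1 + b·0 (s = 1, t = 0) and r₁ = 283 = a·0 + b·1 (s = 0, t = 1); each new remainder r_{k+1} = r_{k-1} − q_k·r_k inherits s_{k+1} = s_{k-1} − q_k·s_k, t_{k+1} = t_{k-1} − q_k·t_k, so r_k = a·s_k + b·t_k at every step:
  q = 1: r = 84, s = 1 − 1·0 = 1, t = 0 − 1·1 = -1  (check: 367·1 + 283·(-1) = 84)
  q = 3: r = 31, s = 0 − 3·1 = -3, t = 1 − 3·(-1) = 4  (check: 367·(-3) + 283·4 = 31)
  q = 2: r = 22, s = 1 − 2·(-3) = 7, t = -1 − 2·4 = -9  (check: 367·7 + 283·(-9) = 22)
  q = 1: r = 9, s = -3 − 1·7 = -10, t = 4 − 1·(-9) = 13  (check: 367·(-10) + 283·13 = 9)
  q = 2: r = 4, s = 7 − 2·(-10) = 27, t = -9 − 2·13 = -35  (check: 367·27 + 283·(-35) = 4)
  q = 2: r = 1, s = -10 − 2·27 = -64, t = 13 − 2·(-35) = 83  (check: 367·(-64) + 283·83 = 1)
The row with r = 1 (the gcd) gives the Bezout coefficients s = -64, t = 83.
Result: 367 · (-64) + 283 · (83) = 1.

gcd(367, 283) = 1; s = -64, t = 83 (check: 367·(-64) + 283·83 = 1).


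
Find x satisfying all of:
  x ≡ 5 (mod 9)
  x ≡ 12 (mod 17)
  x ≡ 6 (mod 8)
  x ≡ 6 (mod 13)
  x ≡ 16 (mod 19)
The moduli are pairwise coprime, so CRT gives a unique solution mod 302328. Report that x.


Product of moduli M = 9 · 17 · 8 · 13 · 19 = 302328.
Merge one congruence at a time:
  Start: x ≡ 5 (mod 9).
  Combine with x ≡ 12 (mod 17); new modulus lcm = 153.
    Write x = 5 + 9·t and substitute into x ≡ 12 (mod 17): 9·t ≡ 12 − 5 = 7 (mod 17).
    The inverse of 9 mod 17 is 2 (since 9·2 = 18 = 1·17 + 1), so t ≡ 2·7 = 14 ≡ 14 (mod 17).
    Then x = 5 + 9·14 = 131, valid modulo lcm(9, 17) = 153: x ≡ 131 (mod 153).
  Combine with x ≡ 6 (mod 8); new modulus lcm = 1224.
    Write x = 131 + 153·t and substitute into x ≡ 6 (mod 8): 153·t ≡ 6 − 131 = -125 (mod 8).
    Reduce coefficients mod 8: 1·t ≡ 3 (mod 8).
    So t ≡ 3 (mod 8).
    Then x = 131 + 153·3 = 590, valid modulo lcm(153, 8) = 1224: x ≡ 590 (mod 1224).
  Combine with x ≡ 6 (mod 13); new modulus lcm = 15912.
    Write x = 590 + 1224·t and substitute into x ≡ 6 (mod 13): 1224·t ≡ 6 − 590 = -584 (mod 13).
    Reduce coefficients mod 13: 2·t ≡ 1 (mod 13).
    The inverse of 2 mod 13 is 7 (since 2·7 = 14 = 1·13 + 1), so t ≡ 7·1 = 7 ≡ 7 (mod 13).
    Then x = 590 + 1224·7 = 9158, valid modulo lcm(1224, 13) = 15912: x ≡ 9158 (mod 15912).
  Combine with x ≡ 16 (mod 19); new modulus lcm = 302328.
    Write x = 9158 + 15912·t and substitute into x ≡ 16 (mod 19): 15912·t ≡ 16 − 9158 = -9142 (mod 19).
    Reduce coefficients mod 19: 9·t ≡ 16 (mod 19).
    The inverse of 9 mod 19 is 17 (since 9·17 = 153 = 8·19 + 1), so t ≡ 17·16 = 272 ≡ 6 (mod 19).
    Then x = 9158 + 15912·6 = 104630, valid modulo lcm(15912, 19) = 302328: x ≡ 104630 (mod 302328).
Verify against each original: 104630 mod 9 = 5, 104630 mod 17 = 12, 104630 mod 8 = 6, 104630 mod 13 = 6, 104630 mod 19 = 16.

x ≡ 104630 (mod 302328).


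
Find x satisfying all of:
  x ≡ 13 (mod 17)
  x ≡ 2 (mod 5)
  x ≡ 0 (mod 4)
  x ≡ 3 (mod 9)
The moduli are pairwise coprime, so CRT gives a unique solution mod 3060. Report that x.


Product of moduli M = 17 · 5 · 4 · 9 = 3060.
Merge one congruence at a time:
  Start: x ≡ 13 (mod 17).
  Combine with x ≡ 2 (mod 5); new modulus lcm = 85.
    Write x = 13 + 17·t and substitute into x ≡ 2 (mod 5): 17·t ≡ 2 − 13 = -11 (mod 5).
    Reduce coefficients mod 5: 2·t ≡ 4 (mod 5).
    The inverse of 2 mod 5 is 3 (since 2·3 = 6 = 1·5 + 1), so t ≡ 3·4 = 12 ≡ 2 (mod 5).
    Then x = 13 + 17·2 = 47, valid modulo lcm(17, 5) = 85: x ≡ 47 (mod 85).
  Combine with x ≡ 0 (mod 4); new modulus lcm = 340.
    Write x = 47 + 85·t and substitute into x ≡ 0 (mod 4): 85·t ≡ 0 − 47 = -47 (mod 4).
    Reduce coefficients mod 4: 1·t ≡ 1 (mod 4).
    So t ≡ 1 (mod 4).
    Then x = 47 + 85·1 = 132, valid modulo lcm(85, 4) = 340: x ≡ 132 (mod 340).
  Combine with x ≡ 3 (mod 9); new modulus lcm = 3060.
    Write x = 132 + 340·t and substitute into x ≡ 3 (mod 9): 340·t ≡ 3 − 132 = -129 (mod 9).
    Reduce coefficients mod 9: 7·t ≡ 6 (mod 9).
    The inverse of 7 mod 9 is 4 (since 7·4 = 28 = 3·9 + 1), so t ≡ 4·6 = 24 ≡ 6 (mod 9).
    Then x = 132 + 340·6 = 2172, valid modulo lcm(340, 9) = 3060: x ≡ 2172 (mod 3060).
Verify against each original: 2172 mod 17 = 13, 2172 mod 5 = 2, 2172 mod 4 = 0, 2172 mod 9 = 3.

x ≡ 2172 (mod 3060).


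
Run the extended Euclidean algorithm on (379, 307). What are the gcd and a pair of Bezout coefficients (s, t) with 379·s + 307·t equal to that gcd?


Euclidean algorithm on (379, 307) — divide until remainder is 0:
  379 = 1 · 307 + 72
  307 = 4 · 72 + 19
  72 = 3 · 19 + 15
  19 = 1 · 15 + 4
  15 = 3 · 4 + 3
  4 = 1 · 3 + 1
  3 = 3 · 1 + 0
gcd(379, 307) = 1.
Track Bezout coefficients alongside the remainders: start with r₀ = 379 = a·1 + b·0 (s = 1, t = 0) and r₁ = 307 = a·0 + b·1 (s = 0, t = 1); each new remainder r_{k+1} = r_{k-1} − q_k·r_k inherits s_{k+1} = s_{k-1} − q_k·s_k, t_{k+1} = t_{k-1} − q_k·t_k, so r_k = a·s_k + b·t_k at every step:
  q = 1: r = 72, s = 1 − 1·0 = 1, t = 0 − 1·1 = -1  (check: 379·1 + 307·(-1) = 72)
  q = 4: r = 19, s = 0 − 4·1 = -4, t = 1 − 4·(-1) = 5  (check: 379·(-4) + 307·5 = 19)
  q = 3: r = 15, s = 1 − 3·(-4) = 13, t = -1 − 3·5 = -16  (check: 379·13 + 307·(-16) = 15)
  q = 1: r = 4, s = -4 − 1·13 = -17, t = 5 − 1·(-16) = 21  (check: 379·(-17) + 307·21 = 4)
  q = 3: r = 3, s = 13 − 3·(-17) = 64, t = -16 − 3·21 = -79  (check: 379·64 + 307·(-79) = 3)
  q = 1: r = 1, s = -17 − 1·64 = -81, t = 21 − 1·(-79) = 100  (check: 379·(-81) + 307·100 = 1)
The row with r = 1 (the gcd) gives the Bezout coefficients s = -81, t = 100.
Result: 379 · (-81) + 307 · (100) = 1.

gcd(379, 307) = 1; s = -81, t = 100 (check: 379·(-81) + 307·100 = 1).


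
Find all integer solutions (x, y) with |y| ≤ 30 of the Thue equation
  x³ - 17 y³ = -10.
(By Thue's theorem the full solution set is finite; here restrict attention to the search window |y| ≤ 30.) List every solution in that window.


The equation is x³ - 17y³ = -10. For fixed y, x³ = 17·y³ − 10, so a solution requires the RHS to be a perfect cube.
Strategy: iterate y from -30 to 30, compute RHS = 17·y³ − 10, and check whether it is a (positive or negative) perfect cube.
Check small values of y:
  y = 0: RHS = -10 is not a perfect cube.
  y = 1: RHS = 7 is not a perfect cube.
  y = -1: RHS = -27 = (-3)³ ⇒ x = -3 works.
  y = 2: RHS = 126 is not a perfect cube.
  y = -2: RHS = -146 is not a perfect cube.
  y = 3: RHS = 449 is not a perfect cube.
  y = -3: RHS = -469 is not a perfect cube.
Continuing the search up to |y| = 30 finds no further solutions beyond those listed.
Collected solutions: (-3, -1).

Solutions (with |y| ≤ 30): (-3, -1).


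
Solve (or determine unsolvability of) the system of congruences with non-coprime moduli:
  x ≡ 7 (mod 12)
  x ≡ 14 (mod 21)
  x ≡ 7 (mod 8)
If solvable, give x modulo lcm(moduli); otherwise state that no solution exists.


Moduli 12, 21, 8 are not pairwise coprime, so CRT works modulo lcm(m_i) when all pairwise compatibility conditions hold.
Pairwise compatibility: gcd(m_i, m_j) must divide a_i - a_j for every pair.
Merge one congruence at a time:
  Start: x ≡ 7 (mod 12).
  Combine with x ≡ 14 (mod 21): gcd(12, 21) = 3, and 14 - 7 = 7 is NOT divisible by 3.
    ⇒ system is inconsistent (no integer solution).

No solution (the system is inconsistent).


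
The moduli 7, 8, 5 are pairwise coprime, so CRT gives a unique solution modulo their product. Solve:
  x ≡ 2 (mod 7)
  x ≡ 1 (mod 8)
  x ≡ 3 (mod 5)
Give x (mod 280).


Moduli 7, 8, 5 are pairwise coprime; by CRT there is a unique solution modulo M = 7 · 8 · 5 = 280.
Solve pairwise, accumulating the modulus:
  Start with x ≡ 2 (mod 7).
  Combine with x ≡ 1 (mod 8): since gcd(7, 8) = 1, we get a unique residue mod 56.
    Write x = 2 + 7·t and substitute into x ≡ 1 (mod 8): 7·t ≡ 1 − 2 = -1 (mod 8).
    Reduce coefficients mod 8: 7·t ≡ 7 (mod 8).
    The inverse of 7 mod 8 is 7 (since 7·7 = 49 = 6·8 + 1), so t ≡ 7·7 = 49 ≡ 1 (mod 8).
    Then x = 2 + 7·1 = 9, valid modulo lcm(7, 8) = 56: x ≡ 9 (mod 56).
  Combine with x ≡ 3 (mod 5): since gcd(56, 5) = 1, we get a unique residue mod 280.
    Write x = 9 + 56·t and substitute into x ≡ 3 (mod 5): 56·t ≡ 3 − 9 = -6 (mod 5).
    Reduce coefficients mod 5: 1·t ≡ 4 (mod 5).
    So t ≡ 4 (mod 5).
    Then x = 9 + 56·4 = 233, valid modulo lcm(56, 5) = 280: x ≡ 233 (mod 280).
Verify: 233 mod 7 = 2 ✓, 233 mod 8 = 1 ✓, 233 mod 5 = 3 ✓.

x ≡ 233 (mod 280).


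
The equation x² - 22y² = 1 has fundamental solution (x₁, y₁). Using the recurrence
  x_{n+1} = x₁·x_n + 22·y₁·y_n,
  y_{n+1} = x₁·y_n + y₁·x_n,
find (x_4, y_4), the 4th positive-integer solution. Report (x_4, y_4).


Step 1: Find the fundamental solution (x₁, y₁) of x² - 22y² = 1.
  Expand √22 as a continued fraction. a₀ = ⌊√22⌋ = 4; iterate m_{k+1} = d_k·a_k − m_k, d_{k+1} = (22 − m_{k+1}²)/d_k, a_{k+1} = ⌊(a₀ + m_{k+1})/d_{k+1}⌋ (starting m₀ = 0, d₀ = 1), with convergents p_k = a_k·p_{k-1} + p_{k-2}, q_k = a_k·q_{k-1} + q_{k-2} (p₋₁ = 1, q₋₁ = 0):
  k = 0: a₀ = 4; p₀/q₀ = 4/1; p₀² − 22·q₀² = 16 − 22 = -6.
  k = 1: m = 4, d = 6, a = ⌊(4 + 4)/6⌋ = 1; p/q = (1·4 + 1)/(1·1 + 0) = 5/1; p² − 22·q² = 25 − 22 = 3.
  k = 2: m = 2, d = 3, a = ⌊(4 + 2)/3⌋ = 2; p/q = (2·5 + 4)/(2·1 + 1) = 14/3; p² − 22·q² = 196 − 198 = -2.
  k = 3: m = 4, d = 2, a = ⌊(4 + 4)/2⌋ = 4; p/q = (4·14 + 5)/(4·3 + 1) = 61/13; p² − 22·q² = 3721 − 3718 = 3.
  k = 4: m = 4, d = 3, a = ⌊(4 + 4)/3⌋ = 2; p/q = (2·61 + 14)/(2·13 + 3) = 136/29; p² − 22·q² = 18496 − 18502 = -6.
  k = 5: m = 2, d = 6, a = ⌊(4 + 2)/6⌋ = 1; p/q = (1·136 + 61)/(1·29 + 13) = 197/42; p² − 22·q² = 38809 − 38808 = 1.
  The first convergent with p² − 22·q² = 1 gives the fundamental solution (x₁, y₁) = (197, 42).
Step 2: Apply the recurrence (x_{n+1}, y_{n+1}) = (x₁x_n + 22y₁y_n, x₁y_n + y₁x_n) repeatedly.
  From (x_1, y_1) = (197, 42): x_2 = 197·197 + 22·42·42 = 77617; y_2 = 197·42 + 42·197 = 16548.
  From (x_2, y_2) = (77617, 16548): x_3 = 197·77617 + 22·42·16548 = 30580901; y_3 = 197·16548 + 42·77617 = 6519870.
  From (x_3, y_3) = (30580901, 6519870): x_4 = 197·30580901 + 22·42·6519870 = 12048797377; y_4 = 197·6519870 + 42·30580901 = 2568812232.
Step 3: Verify x_4² - 22·y_4² = 145173518232002080129 - 145173518232002080128 = 1 (should be 1). ✓

(x_1, y_1) = (197, 42); (x_4, y_4) = (12048797377, 2568812232).


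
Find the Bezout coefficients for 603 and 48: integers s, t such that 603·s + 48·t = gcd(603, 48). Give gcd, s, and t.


Euclidean algorithm on (603, 48) — divide until remainder is 0:
  603 = 12 · 48 + 27
  48 = 1 · 27 + 21
  27 = 1 · 21 + 6
  21 = 3 · 6 + 3
  6 = 2 · 3 + 0
gcd(603, 48) = 3.
Track Bezout coefficients alongside the remainders: start with r₀ = 603 = a·1 + b·0 (s = 1, t = 0) and r₁ = 48 = a·0 + b·1 (s = 0, t = 1); each new remainder r_{k+1} = r_{k-1} − q_k·r_k inherits s_{k+1} = s_{k-1} − q_k·s_k, t_{k+1} = t_{k-1} − q_k·t_k, so r_k = a·s_k + b·t_k at every step:
  q = 12: r = 27, s = 1 − 12·0 = 1, t = 0 − 12·1 = -12  (check: 603·1 + 48·(-12) = 27)
  q = 1: r = 21, s = 0 − 1·1 = -1, t = 1 − 1·(-12) = 13  (check: 603·(-1) + 48·13 = 21)
  q = 1: r = 6, s = 1 − 1·(-1) = 2, t = -12 − 1·13 = -25  (check: 603·2 + 48·(-25) = 6)
  q = 3: r = 3, s = -1 − 3·2 = -7, t = 13 − 3·(-25) = 88  (check: 603·(-7) + 48·88 = 3)
The row with r = 3 (the gcd) gives the Bezout coefficients s = -7, t = 88.
Result: 603 · (-7) + 48 · (88) = 3.

gcd(603, 48) = 3; s = -7, t = 88 (check: 603·(-7) + 48·88 = 3).


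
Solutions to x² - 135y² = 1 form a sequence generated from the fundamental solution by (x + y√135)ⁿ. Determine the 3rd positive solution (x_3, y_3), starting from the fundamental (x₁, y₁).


Step 1: Find the fundamental solution (x₁, y₁) of x² - 135y² = 1.
  Expand √135 as a continued fraction. a₀ = ⌊√135⌋ = 11; iterate m_{k+1} = d_k·a_k − m_k, d_{k+1} = (135 − m_{k+1}²)/d_k, a_{k+1} = ⌊(a₀ + m_{k+1})/d_{k+1}⌋ (starting m₀ = 0, d₀ = 1), with convergents p_k = a_k·p_{k-1} + p_{k-2}, q_k = a_k·q_{k-1} + q_{k-2} (p₋₁ = 1, q₋₁ = 0):
  k = 0: a₀ = 11; p₀/q₀ = 11/1; p₀² − 135·q₀² = 121 − 135 = -14.
  k = 1: m = 11, d = 14, a = ⌊(11 + 11)/14⌋ = 1; p/q = (1·11 + 1)/(1·1 + 0) = 12/1; p² − 135·q² = 144 − 135 = 9.
  k = 2: m = 3, d = 9, a = ⌊(11 + 3)/9⌋ = 1; p/q = (1·12 + 11)/(1·1 + 1) = 23/2; p² − 135·q² = 529 − 540 = -11.
  k = 3: m = 6, d = 11, a = ⌊(11 + 6)/11⌋ = 1; p/q = (1·23 + 12)/(1·2 + 1) = 35/3; p² − 135·q² = 1225 − 1215 = 10.
  k = 4: m = 5, d = 10, a = ⌊(11 + 5)/10⌋ = 1; p/q = (1·35 + 23)/(1·3 + 2) = 58/5; p² − 135·q² = 3364 − 3375 = -11.
  k = 5: m = 5, d = 11, a = ⌊(11 + 5)/11⌋ = 1; p/q = (1·58 + 35)/(1·5 + 3) = 93/8; p² − 135·q² = 8649 − 8640 = 9.
  k = 6: m = 6, d = 9, a = ⌊(11 + 6)/9⌋ = 1; p/q = (1·93 + 58)/(1·8 + 5) = 151/13; p² − 135·q² = 22801 − 22815 = -14.
  k = 7: m = 3, d = 14, a = ⌊(11 + 3)/14⌋ = 1; p/q = (1·151 + 93)/(1·13 + 8) = 244/21; p² − 135·q² = 59536 − 59535 = 1.
  The first convergent with p² − 135·q² = 1 gives the fundamental solution (x₁, y₁) = (244, 21).
Step 2: Apply the recurrence (x_{n+1}, y_{n+1}) = (x₁x_n + 135y₁y_n, x₁y_n + y₁x_n) repeatedly.
  From (x_1, y_1) = (244, 21): x_2 = 244·244 + 135·21·21 = 119071; y_2 = 244·21 + 21·244 = 10248.
  From (x_2, y_2) = (119071, 10248): x_3 = 244·119071 + 135·21·10248 = 58106404; y_3 = 244·10248 + 21·119071 = 5001003.
Step 3: Verify x_3² - 135·y_3² = 3376354185811216 - 3376354185811215 = 1 (should be 1). ✓

(x_1, y_1) = (244, 21); (x_3, y_3) = (58106404, 5001003).


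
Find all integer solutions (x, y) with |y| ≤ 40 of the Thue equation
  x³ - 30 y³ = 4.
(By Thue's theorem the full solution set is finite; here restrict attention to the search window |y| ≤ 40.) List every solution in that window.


The equation is x³ - 30y³ = 4. For fixed y, x³ = 30·y³ + 4, so a solution requires the RHS to be a perfect cube.
Strategy: iterate y from -40 to 40, compute RHS = 30·y³ + 4, and check whether it is a (positive or negative) perfect cube.
Check small values of y:
  y = 0: RHS = 4 is not a perfect cube.
  y = 1: RHS = 34 is not a perfect cube.
  y = -1: RHS = -26 is not a perfect cube.
  y = 2: RHS = 244 is not a perfect cube.
  y = -2: RHS = -236 is not a perfect cube.
  y = 3: RHS = 814 is not a perfect cube.
  y = -3: RHS = -806 is not a perfect cube.
Continuing the search up to |y| = 40 finds no solutions either.
No (x, y) in the scanned range satisfies the equation.

No integer solutions with |y| ≤ 40.


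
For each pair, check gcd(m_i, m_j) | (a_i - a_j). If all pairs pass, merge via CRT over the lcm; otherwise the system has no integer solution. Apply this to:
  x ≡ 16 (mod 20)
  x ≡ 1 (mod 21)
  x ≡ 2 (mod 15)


Moduli 20, 21, 15 are not pairwise coprime, so CRT works modulo lcm(m_i) when all pairwise compatibility conditions hold.
Pairwise compatibility: gcd(m_i, m_j) must divide a_i - a_j for every pair.
Merge one congruence at a time:
  Start: x ≡ 16 (mod 20).
  Combine with x ≡ 1 (mod 21): gcd(20, 21) = 1; 1 - 16 = -15, which IS divisible by 1, so compatible.
    Write x = 16 + 20·t and substitute into x ≡ 1 (mod 21): 20·t ≡ 1 − 16 = -15 (mod 21).
    Reduce coefficients mod 21: 20·t ≡ 6 (mod 21).
    The inverse of 20 mod 21 is 20 (since 20·20 = 400 = 19·21 + 1), so t ≡ 20·6 = 120 ≡ 15 (mod 21).
    Then x = 16 + 20·15 = 316, valid modulo lcm(20, 21) = 420: x ≡ 316 (mod 420).
  Combine with x ≡ 2 (mod 15): gcd(420, 15) = 15, and 2 - 316 = -314 is NOT divisible by 15.
    ⇒ system is inconsistent (no integer solution).

No solution (the system is inconsistent).


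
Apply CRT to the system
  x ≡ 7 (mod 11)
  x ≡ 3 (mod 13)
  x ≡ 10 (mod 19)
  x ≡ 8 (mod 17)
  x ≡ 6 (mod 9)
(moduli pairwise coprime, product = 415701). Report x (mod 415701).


Product of moduli M = 11 · 13 · 19 · 17 · 9 = 415701.
Merge one congruence at a time:
  Start: x ≡ 7 (mod 11).
  Combine with x ≡ 3 (mod 13); new modulus lcm = 143.
    Write x = 7 + 11·t and substitute into x ≡ 3 (mod 13): 11·t ≡ 3 − 7 = -4 (mod 13).
    Reduce coefficients mod 13: 11·t ≡ 9 (mod 13).
    The inverse of 11 mod 13 is 6 (since 11·6 = 66 = 5·13 + 1), so t ≡ 6·9 = 54 ≡ 2 (mod 13).
    Then x = 7 + 11·2 = 29, valid modulo lcm(11, 13) = 143: x ≡ 29 (mod 143).
  Combine with x ≡ 10 (mod 19); new modulus lcm = 2717.
    Write x = 29 + 143·t and substitute into x ≡ 10 (mod 19): 143·t ≡ 10 − 29 = -19 (mod 19).
    Reduce coefficients mod 19: 10·t ≡ 0 (mod 19).
    The inverse of 10 mod 19 is 2 (since 10·2 = 20 = 1·19 + 1), so t ≡ 2·0 = 0 ≡ 0 (mod 19).
    Then x = 29 + 143·0 = 29, valid modulo lcm(143, 19) = 2717: x ≡ 29 (mod 2717).
  Combine with x ≡ 8 (mod 17); new modulus lcm = 46189.
    Write x = 29 + 2717·t and substitute into x ≡ 8 (mod 17): 2717·t ≡ 8 − 29 = -21 (mod 17).
    Reduce coefficients mod 17: 14·t ≡ 13 (mod 17).
    The inverse of 14 mod 17 is 11 (since 14·11 = 154 = 9·17 + 1), so t ≡ 11·13 = 143 ≡ 7 (mod 17).
    Then x = 29 + 2717·7 = 19048, valid modulo lcm(2717, 17) = 46189: x ≡ 19048 (mod 46189).
  Combine with x ≡ 6 (mod 9); new modulus lcm = 415701.
    Write x = 19048 + 46189·t and substitute into x ≡ 6 (mod 9): 46189·t ≡ 6 − 19048 = -19042 (mod 9).
    Reduce coefficients mod 9: 1·t ≡ 2 (mod 9).
    So t ≡ 2 (mod 9).
    Then x = 19048 + 46189·2 = 111426, valid modulo lcm(46189, 9) = 415701: x ≡ 111426 (mod 415701).
Verify against each original: 111426 mod 11 = 7, 111426 mod 13 = 3, 111426 mod 19 = 10, 111426 mod 17 = 8, 111426 mod 9 = 6.

x ≡ 111426 (mod 415701).


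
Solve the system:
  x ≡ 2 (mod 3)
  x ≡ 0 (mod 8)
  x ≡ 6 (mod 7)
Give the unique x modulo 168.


Moduli 3, 8, 7 are pairwise coprime; by CRT there is a unique solution modulo M = 3 · 8 · 7 = 168.
Solve pairwise, accumulating the modulus:
  Start with x ≡ 2 (mod 3).
  Combine with x ≡ 0 (mod 8): since gcd(3, 8) = 1, we get a unique residue mod 24.
    Write x = 2 + 3·t and substitute into x ≡ 0 (mod 8): 3·t ≡ 0 − 2 = -2 (mod 8).
    Reduce coefficients mod 8: 3·t ≡ 6 (mod 8).
    The inverse of 3 mod 8 is 3 (since 3·3 = 9 = 1·8 + 1), so t ≡ 3·6 = 18 ≡ 2 (mod 8).
    Then x = 2 + 3·2 = 8, valid modulo lcm(3, 8) = 24: x ≡ 8 (mod 24).
  Combine with x ≡ 6 (mod 7): since gcd(24, 7) = 1, we get a unique residue mod 168.
    Write x = 8 + 24·t and substitute into x ≡ 6 (mod 7): 24·t ≡ 6 − 8 = -2 (mod 7).
    Reduce coefficients mod 7: 3·t ≡ 5 (mod 7).
    The inverse of 3 mod 7 is 5 (since 3·5 = 15 = 2·7 + 1), so t ≡ 5·5 = 25 ≡ 4 (mod 7).
    Then x = 8 + 24·4 = 104, valid modulo lcm(24, 7) = 168: x ≡ 104 (mod 168).
Verify: 104 mod 3 = 2 ✓, 104 mod 8 = 0 ✓, 104 mod 7 = 6 ✓.

x ≡ 104 (mod 168).


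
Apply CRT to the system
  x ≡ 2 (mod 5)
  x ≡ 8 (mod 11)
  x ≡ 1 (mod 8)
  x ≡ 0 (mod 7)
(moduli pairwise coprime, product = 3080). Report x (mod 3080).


Product of moduli M = 5 · 11 · 8 · 7 = 3080.
Merge one congruence at a time:
  Start: x ≡ 2 (mod 5).
  Combine with x ≡ 8 (mod 11); new modulus lcm = 55.
    Write x = 2 + 5·t and substitute into x ≡ 8 (mod 11): 5·t ≡ 8 − 2 = 6 (mod 11).
    The inverse of 5 mod 11 is 9 (since 5·9 = 45 = 4·11 + 1), so t ≡ 9·6 = 54 ≡ 10 (mod 11).
    Then x = 2 + 5·10 = 52, valid modulo lcm(5, 11) = 55: x ≡ 52 (mod 55).
  Combine with x ≡ 1 (mod 8); new modulus lcm = 440.
    Write x = 52 + 55·t and substitute into x ≡ 1 (mod 8): 55·t ≡ 1 − 52 = -51 (mod 8).
    Reduce coefficients mod 8: 7·t ≡ 5 (mod 8).
    The inverse of 7 mod 8 is 7 (since 7·7 = 49 = 6·8 + 1), so t ≡ 7·5 = 35 ≡ 3 (mod 8).
    Then x = 52 + 55·3 = 217, valid modulo lcm(55, 8) = 440: x ≡ 217 (mod 440).
  Combine with x ≡ 0 (mod 7); new modulus lcm = 3080.
    Write x = 217 + 440·t and substitute into x ≡ 0 (mod 7): 440·t ≡ 0 − 217 = -217 (mod 7).
    Reduce coefficients mod 7: 6·t ≡ 0 (mod 7).
    The inverse of 6 mod 7 is 6 (since 6·6 = 36 = 5·7 + 1), so t ≡ 6·0 = 0 ≡ 0 (mod 7).
    Then x = 217 + 440·0 = 217, valid modulo lcm(440, 7) = 3080: x ≡ 217 (mod 3080).
Verify against each original: 217 mod 5 = 2, 217 mod 11 = 8, 217 mod 8 = 1, 217 mod 7 = 0.

x ≡ 217 (mod 3080).


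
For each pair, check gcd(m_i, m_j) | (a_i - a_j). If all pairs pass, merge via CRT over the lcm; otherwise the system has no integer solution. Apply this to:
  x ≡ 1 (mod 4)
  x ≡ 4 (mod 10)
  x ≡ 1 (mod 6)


Moduli 4, 10, 6 are not pairwise coprime, so CRT works modulo lcm(m_i) when all pairwise compatibility conditions hold.
Pairwise compatibility: gcd(m_i, m_j) must divide a_i - a_j for every pair.
Merge one congruence at a time:
  Start: x ≡ 1 (mod 4).
  Combine with x ≡ 4 (mod 10): gcd(4, 10) = 2, and 4 - 1 = 3 is NOT divisible by 2.
    ⇒ system is inconsistent (no integer solution).

No solution (the system is inconsistent).


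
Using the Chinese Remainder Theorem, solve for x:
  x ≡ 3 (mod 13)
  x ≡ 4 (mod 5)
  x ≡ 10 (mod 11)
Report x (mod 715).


Moduli 13, 5, 11 are pairwise coprime; by CRT there is a unique solution modulo M = 13 · 5 · 11 = 715.
Solve pairwise, accumulating the modulus:
  Start with x ≡ 3 (mod 13).
  Combine with x ≡ 4 (mod 5): since gcd(13, 5) = 1, we get a unique residue mod 65.
    Write x = 3 + 13·t and substitute into x ≡ 4 (mod 5): 13·t ≡ 4 − 3 = 1 (mod 5).
    Reduce coefficients mod 5: 3·t ≡ 1 (mod 5).
    The inverse of 3 mod 5 is 2 (since 3·2 = 6 = 1·5 + 1), so t ≡ 2·1 = 2 ≡ 2 (mod 5).
    Then x = 3 + 13·2 = 29, valid modulo lcm(13, 5) = 65: x ≡ 29 (mod 65).
  Combine with x ≡ 10 (mod 11): since gcd(65, 11) = 1, we get a unique residue mod 715.
    Write x = 29 + 65·t and substitute into x ≡ 10 (mod 11): 65·t ≡ 10 − 29 = -19 (mod 11).
    Reduce coefficients mod 11: 10·t ≡ 3 (mod 11).
    The inverse of 10 mod 11 is 10 (since 10·10 = 100 = 9·11 + 1), so t ≡ 10·3 = 30 ≡ 8 (mod 11).
    Then x = 29 + 65·8 = 549, valid modulo lcm(65, 11) = 715: x ≡ 549 (mod 715).
Verify: 549 mod 13 = 3 ✓, 549 mod 5 = 4 ✓, 549 mod 11 = 10 ✓.

x ≡ 549 (mod 715).


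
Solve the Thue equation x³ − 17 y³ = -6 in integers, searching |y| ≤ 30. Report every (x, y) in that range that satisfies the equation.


The equation is x³ - 17y³ = -6. For fixed y, x³ = 17·y³ − 6, so a solution requires the RHS to be a perfect cube.
Strategy: iterate y from -30 to 30, compute RHS = 17·y³ − 6, and check whether it is a (positive or negative) perfect cube.
Check small values of y:
  y = 0: RHS = -6 is not a perfect cube.
  y = 1: RHS = 11 is not a perfect cube.
  y = -1: RHS = -23 is not a perfect cube.
  y = 2: RHS = 130 is not a perfect cube.
  y = -2: RHS = -142 is not a perfect cube.
  y = 3: RHS = 453 is not a perfect cube.
  y = -3: RHS = -465 is not a perfect cube.
Continuing the search up to |y| = 30 finds no solutions either.
No (x, y) in the scanned range satisfies the equation.

No integer solutions with |y| ≤ 30.


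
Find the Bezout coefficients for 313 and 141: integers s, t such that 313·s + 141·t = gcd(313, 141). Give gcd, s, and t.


Euclidean algorithm on (313, 141) — divide until remainder is 0:
  313 = 2 · 141 + 31
  141 = 4 · 31 + 17
  31 = 1 · 17 + 14
  17 = 1 · 14 + 3
  14 = 4 · 3 + 2
  3 = 1 · 2 + 1
  2 = 2 · 1 + 0
gcd(313, 141) = 1.
Track Bezout coefficients alongside the remainders: start with r₀ = 313 = a·1 + b·0 (s = 1, t = 0) and r₁ = 141 = a·0 + b·1 (s = 0, t = 1); each new remainder r_{k+1} = r_{k-1} − q_k·r_k inherits s_{k+1} = s_{k-1} − q_k·s_k, t_{k+1} = t_{k-1} − q_k·t_k, so r_k = a·s_k + b·t_k at every step:
  q = 2: r = 31, s = 1 − 2·0 = 1, t = 0 − 2·1 = -2  (check: 313·1 + 141·(-2) = 31)
  q = 4: r = 17, s = 0 − 4·1 = -4, t = 1 − 4·(-2) = 9  (check: 313·(-4) + 141·9 = 17)
  q = 1: r = 14, s = 1 − 1·(-4) = 5, t = -2 − 1·9 = -11  (check: 313·5 + 141·(-11) = 14)
  q = 1: r = 3, s = -4 − 1·5 = -9, t = 9 − 1·(-11) = 20  (check: 313·(-9) + 141·20 = 3)
  q = 4: r = 2, s = 5 − 4·(-9) = 41, t = -11 − 4·20 = -91  (check: 313·41 + 141·(-91) = 2)
  q = 1: r = 1, s = -9 − 1·41 = -50, t = 20 − 1·(-91) = 111  (check: 313·(-50) + 141·111 = 1)
The row with r = 1 (the gcd) gives the Bezout coefficients s = -50, t = 111.
Result: 313 · (-50) + 141 · (111) = 1.

gcd(313, 141) = 1; s = -50, t = 111 (check: 313·(-50) + 141·111 = 1).


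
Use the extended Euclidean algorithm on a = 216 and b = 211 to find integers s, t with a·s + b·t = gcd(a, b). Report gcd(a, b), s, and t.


Euclidean algorithm on (216, 211) — divide until remainder is 0:
  216 = 1 · 211 + 5
  211 = 42 · 5 + 1
  5 = 5 · 1 + 0
gcd(216, 211) = 1.
Track Bezout coefficients alongside the remainders: start with r₀ = 216 = a·1 + b·0 (s = 1, t = 0) and r₁ = 211 = a·0 + b·1 (s = 0, t = 1); each new remainder r_{k+1} = r_{k-1} − q_k·r_k inherits s_{k+1} = s_{k-1} − q_k·s_k, t_{k+1} = t_{k-1} − q_k·t_k, so r_k = a·s_k + b·t_k at every step:
  q = 1: r = 5, s = 1 − 1·0 = 1, t = 0 − 1·1 = -1  (check: 216·1 + 211·(-1) = 5)
  q = 42: r = 1, s = 0 − 42·1 = -42, t = 1 − 42·(-1) = 43  (check: 216·(-42) + 211·43 = 1)
The row with r = 1 (the gcd) gives the Bezout coefficients s = -42, t = 43.
Result: 216 · (-42) + 211 · (43) = 1.

gcd(216, 211) = 1; s = -42, t = 43 (check: 216·(-42) + 211·43 = 1).
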